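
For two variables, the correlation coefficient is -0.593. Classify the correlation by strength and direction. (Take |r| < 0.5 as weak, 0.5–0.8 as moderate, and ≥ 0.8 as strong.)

r = -0.593 < 0 so the relationship is negative.
|r| = 0.593, which falls in the moderate range.

moderate negative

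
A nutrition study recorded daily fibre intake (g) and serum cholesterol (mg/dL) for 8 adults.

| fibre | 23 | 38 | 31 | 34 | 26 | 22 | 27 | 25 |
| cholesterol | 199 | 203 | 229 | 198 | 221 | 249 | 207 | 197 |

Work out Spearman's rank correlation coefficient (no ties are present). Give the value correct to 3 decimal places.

-0.190

Rank fibre: 2, 8, 6, 7, 4, 1, 5, 3
Rank cholesterol: 3, 4, 7, 2, 6, 8, 5, 1
d = rank(fibre) − rank(cholesterol): -1, 4, -1, 5, -2, -7, 0, 2; Σd² = 100
ρ = 1 − 6Σd² / [n(n²−1)] = 1 − 6×100 / (8×63) = 1 − 600/504 ≈ -0.190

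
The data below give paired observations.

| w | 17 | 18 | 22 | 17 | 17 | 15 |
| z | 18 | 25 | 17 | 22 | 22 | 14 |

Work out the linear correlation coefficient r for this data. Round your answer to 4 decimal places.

n = 6, Σw = 106, Σz = 118, Σw² = 1900, Σz² = 2402, Σwz = 2088
nΣwz − ΣwΣz = 12528 − 12508 = 20
nΣw² − (Σw)² = 11400 − 11236 = 164; nΣz² − (Σz)² = 14412 − 13924 = 488
r = 20 / √(164 × 488) = 20 / 282.8993 ≈ 0.0707

0.0707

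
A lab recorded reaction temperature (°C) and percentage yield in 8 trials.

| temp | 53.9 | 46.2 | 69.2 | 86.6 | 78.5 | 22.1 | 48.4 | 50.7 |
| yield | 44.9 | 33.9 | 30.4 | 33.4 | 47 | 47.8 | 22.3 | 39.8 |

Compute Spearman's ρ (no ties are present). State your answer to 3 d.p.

Rank temp: 5, 2, 6, 8, 7, 1, 3, 4
Rank yield: 6, 4, 2, 3, 7, 8, 1, 5
d = rank(temp) − rank(yield): -1, -2, 4, 5, 0, -7, 2, -1; Σd² = 100
ρ = 1 − 6Σd² / [n(n²−1)] = 1 − 6×100 / (8×63) = 1 − 600/504 ≈ -0.190

-0.190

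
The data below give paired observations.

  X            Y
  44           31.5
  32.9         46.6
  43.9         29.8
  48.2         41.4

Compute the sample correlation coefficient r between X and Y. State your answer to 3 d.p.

-0.540

n = 4, ΣX = 169, ΣY = 149.3, ΣX² = 7268.86, ΣY² = 5765.81, ΣXY = 6222.84
nΣXY − ΣXΣY = 24891.36 − 25231.7 = -340.34
nΣX² − (ΣX)² = 29075.44 − 28561 = 514.44; nΣY² − (ΣY)² = 23063.24 − 22290.49 = 772.75
r = -340.34 / √(514.44 × 772.75) = -340.34 / 630.5026 ≈ -0.540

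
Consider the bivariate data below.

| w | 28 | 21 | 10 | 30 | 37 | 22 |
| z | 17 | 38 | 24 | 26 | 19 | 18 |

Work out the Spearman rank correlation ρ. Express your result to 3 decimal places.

-0.257

Rank w: 4, 2, 1, 5, 6, 3
Rank z: 1, 6, 4, 5, 3, 2
d = rank(w) − rank(z): 3, -4, -3, 0, 3, 1; Σd² = 44
ρ = 1 − 6Σd² / [n(n²−1)] = 1 − 6×44 / (6×35) = 1 − 264/210 ≈ -0.257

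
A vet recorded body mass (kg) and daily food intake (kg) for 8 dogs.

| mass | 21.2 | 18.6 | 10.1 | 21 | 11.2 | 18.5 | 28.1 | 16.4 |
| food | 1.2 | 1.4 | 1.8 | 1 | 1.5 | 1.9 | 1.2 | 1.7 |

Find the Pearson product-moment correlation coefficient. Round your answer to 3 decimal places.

-0.618

n = 8, Σx = 145.1, Σy = 11.7, Σx² = 2864.67, Σy² = 17.83, Σxy = 204.21
nΣxy − ΣxΣy = 1633.68 − 1697.67 = -63.99
nΣx² − (Σx)² = 22917.36 − 21054.01 = 1863.35; nΣy² − (Σy)² = 142.64 − 136.89 = 5.75
r = -63.99 / √(1863.35 × 5.75) = -63.99 / 103.5097 ≈ -0.618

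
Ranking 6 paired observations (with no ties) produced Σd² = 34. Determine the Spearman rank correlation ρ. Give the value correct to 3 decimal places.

ρ = 1 − 6Σd² / [n(n²−1)] = 1 − 6×34 / (6×35)
  = 1 − 204/210 = 1 − 0.9714 ≈ 0.029

0.029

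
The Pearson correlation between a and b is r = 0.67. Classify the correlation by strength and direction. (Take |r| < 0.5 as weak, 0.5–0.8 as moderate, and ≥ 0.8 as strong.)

moderate positive

r = 0.67 > 0 so the relationship is positive.
|r| = 0.67, which falls in the moderate range.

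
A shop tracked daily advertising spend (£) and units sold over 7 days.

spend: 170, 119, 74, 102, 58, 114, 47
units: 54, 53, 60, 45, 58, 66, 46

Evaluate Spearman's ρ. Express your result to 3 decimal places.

0.107

Rank spend: 7, 6, 3, 4, 2, 5, 1
Rank units: 4, 3, 6, 1, 5, 7, 2
d = rank(spend) − rank(units): 3, 3, -3, 3, -3, -2, -1; Σd² = 50
ρ = 1 − 6Σd² / [n(n²−1)] = 1 − 6×50 / (7×48) = 1 − 300/336 ≈ 0.107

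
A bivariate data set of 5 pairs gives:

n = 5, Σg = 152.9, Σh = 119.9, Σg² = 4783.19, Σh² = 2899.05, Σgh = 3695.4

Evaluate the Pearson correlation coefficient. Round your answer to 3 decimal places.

r = (nΣgh − ΣgΣh) / √[(nΣg² − (Σg)²)(nΣh² − (Σh)²)]
Numerator: 5×3695.4 − 152.9×119.9 = 144.29
Denominator: √[(23915.95 − 23378.41)(14495.25 − 14376.01)] = √[537.54 × 119.24] = 253.1724
r = 144.29 / 253.1724 ≈ 0.570

0.570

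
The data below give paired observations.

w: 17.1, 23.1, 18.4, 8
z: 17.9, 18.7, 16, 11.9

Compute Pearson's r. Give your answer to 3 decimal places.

n = 4, Σw = 66.6, Σz = 64.5, Σw² = 1228.58, Σz² = 1067.71, Σwz = 1127.66
nΣwz − ΣwΣz = 4510.64 − 4295.7 = 214.94
nΣw² − (Σw)² = 4914.32 − 4435.56 = 478.76; nΣz² − (Σz)² = 4270.84 − 4160.25 = 110.59
r = 214.94 / √(478.76 × 110.59) = 214.94 / 230.1001 ≈ 0.934

0.934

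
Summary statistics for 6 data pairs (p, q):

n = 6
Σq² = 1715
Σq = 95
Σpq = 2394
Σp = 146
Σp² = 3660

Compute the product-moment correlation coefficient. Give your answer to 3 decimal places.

0.547

r = (nΣpq − ΣpΣq) / √[(nΣp² − (Σp)²)(nΣq² − (Σq)²)]
Numerator: 6×2394 − 146×95 = 494
Denominator: √[(21960 − 21316)(10290 − 9025)] = √[644 × 1265] = 902.5852
r = 494 / 902.5852 ≈ 0.547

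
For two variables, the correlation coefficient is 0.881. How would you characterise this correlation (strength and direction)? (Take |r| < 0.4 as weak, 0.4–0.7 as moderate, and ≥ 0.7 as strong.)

strong positive

r = 0.881 > 0 so the relationship is positive.
|r| = 0.881, which falls in the strong range.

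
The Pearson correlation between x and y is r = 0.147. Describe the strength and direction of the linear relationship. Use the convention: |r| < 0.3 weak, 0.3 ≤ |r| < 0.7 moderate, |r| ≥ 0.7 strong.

r = 0.147 > 0 so the relationship is positive.
|r| = 0.147, which falls in the weak range.

weak positive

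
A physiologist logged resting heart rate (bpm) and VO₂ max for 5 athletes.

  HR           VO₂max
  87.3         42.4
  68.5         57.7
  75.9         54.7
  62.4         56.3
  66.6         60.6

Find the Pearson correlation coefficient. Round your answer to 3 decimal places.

-0.895

n = 5, Σx = 360.7, Σy = 271.7, Σx² = 26403.67, Σy² = 14961.19, Σxy = 19354.78
nΣxy − ΣxΣy = 96773.9 − 98002.19 = -1228.29
nΣx² − (Σx)² = 132018.35 − 130104.49 = 1913.86; nΣy² − (Σy)² = 74805.95 − 73820.89 = 985.06
r = -1228.29 / √(1913.86 × 985.06) = -1228.29 / 1373.0502 ≈ -0.895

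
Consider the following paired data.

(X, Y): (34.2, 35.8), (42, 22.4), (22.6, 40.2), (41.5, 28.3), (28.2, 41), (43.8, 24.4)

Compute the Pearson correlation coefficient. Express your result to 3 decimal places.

n = 6, ΣX = 212.3, ΣY = 192.1, ΣX² = 7880.33, ΣY² = 6476.69, ΣXY = 6473.05
nΣXY − ΣXΣY = 38838.3 − 40782.83 = -1944.53
nΣX² − (ΣX)² = 47281.98 − 45071.29 = 2210.69; nΣY² − (ΣY)² = 38860.14 − 36902.41 = 1957.73
r = -1944.53 / √(2210.69 × 1957.73) = -1944.53 / 2080.3687 ≈ -0.935

-0.935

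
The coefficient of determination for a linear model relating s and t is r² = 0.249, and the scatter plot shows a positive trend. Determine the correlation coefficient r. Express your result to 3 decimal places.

0.499

|r| = √0.249 = 0.499
The association is positive, so r = 0.499.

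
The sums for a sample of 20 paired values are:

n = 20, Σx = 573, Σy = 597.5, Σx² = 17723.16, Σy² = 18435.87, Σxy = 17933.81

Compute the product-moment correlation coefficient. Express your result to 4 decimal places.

0.9322

r = (nΣxy − ΣxΣy) / √[(nΣx² − (Σx)²)(nΣy² − (Σy)²)]
Numerator: 20×17933.81 − 573×597.5 = 16308.7
Denominator: √[(354463.2 − 328329)(368717.4 − 357006.25)] = √[26134.2 × 11711.15] = 17494.6145
r = 16308.7 / 17494.6145 ≈ 0.9322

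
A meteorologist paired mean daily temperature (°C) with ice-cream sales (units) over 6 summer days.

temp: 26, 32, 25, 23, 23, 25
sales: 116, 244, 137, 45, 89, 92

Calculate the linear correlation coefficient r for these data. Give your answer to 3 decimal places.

0.951

n = 6, Σx = 154, Σy = 723, Σx² = 4008, Σy² = 110171, Σxy = 19631
nΣxy − ΣxΣy = 117786 − 111342 = 6444
nΣx² − (Σx)² = 24048 − 23716 = 332; nΣy² − (Σy)² = 661026 − 522729 = 138297
r = 6444 / √(332 × 138297) = 6444 / 6776.0316 ≈ 0.951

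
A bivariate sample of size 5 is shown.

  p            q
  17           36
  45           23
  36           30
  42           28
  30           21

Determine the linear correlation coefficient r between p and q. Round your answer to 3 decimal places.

n = 5, Σp = 170, Σq = 138, Σp² = 6274, Σq² = 3950, Σpq = 4533
nΣpq − ΣpΣq = 22665 − 23460 = -795
nΣp² − (Σp)² = 31370 − 28900 = 2470; nΣq² − (Σq)² = 19750 − 19044 = 706
r = -795 / √(2470 × 706) = -795 / 1320.5378 ≈ -0.602

-0.602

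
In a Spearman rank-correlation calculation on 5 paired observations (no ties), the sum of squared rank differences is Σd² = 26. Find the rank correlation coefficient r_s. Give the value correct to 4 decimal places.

ρ = 1 − 6Σd² / [n(n²−1)] = 1 − 6×26 / (5×24)
  = 1 − 156/120 = 1 − 1.30000 ≈ -0.3000

-0.3000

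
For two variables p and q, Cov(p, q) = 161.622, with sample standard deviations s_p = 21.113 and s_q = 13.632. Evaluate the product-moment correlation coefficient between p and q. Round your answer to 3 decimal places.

0.562

r = Cov(p,q) / (s_p · s_q) = 161.622 / (21.113 × 13.632)
  = 161.622 / 287.8124 ≈ 0.562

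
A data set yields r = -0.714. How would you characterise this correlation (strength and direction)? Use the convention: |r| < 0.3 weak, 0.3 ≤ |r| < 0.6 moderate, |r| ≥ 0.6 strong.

r = -0.714 < 0 so the relationship is negative.
|r| = 0.714, which falls in the strong range.

strong negative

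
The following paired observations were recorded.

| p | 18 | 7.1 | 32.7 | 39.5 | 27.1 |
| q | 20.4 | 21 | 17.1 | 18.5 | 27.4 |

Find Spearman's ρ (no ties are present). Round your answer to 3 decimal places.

-0.600

Rank p: 2, 1, 4, 5, 3
Rank q: 3, 4, 1, 2, 5
d = rank(p) − rank(q): -1, -3, 3, 3, -2; Σd² = 32
ρ = 1 − 6Σd² / [n(n²−1)] = 1 − 6×32 / (5×24) = 1 − 192/120 ≈ -0.600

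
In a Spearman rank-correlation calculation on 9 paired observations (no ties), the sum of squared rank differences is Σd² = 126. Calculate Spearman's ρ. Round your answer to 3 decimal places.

ρ = 1 − 6Σd² / [n(n²−1)] = 1 − 6×126 / (9×80)
  = 1 − 756/720 = 1 − 1.0500 ≈ -0.050

-0.050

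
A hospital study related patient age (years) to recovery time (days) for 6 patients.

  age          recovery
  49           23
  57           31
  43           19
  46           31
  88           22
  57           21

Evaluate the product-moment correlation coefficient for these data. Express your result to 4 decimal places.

n = 6, Σx = 340, Σy = 147, Σx² = 20608, Σy² = 3737, Σxy = 8270
nΣxy − ΣxΣy = 49620 − 49980 = -360
nΣx² − (Σx)² = 123648 − 115600 = 8048; nΣy² − (Σy)² = 22422 − 21609 = 813
r = -360 / √(8048 × 813) = -360 / 2557.9335 ≈ -0.1407

-0.1407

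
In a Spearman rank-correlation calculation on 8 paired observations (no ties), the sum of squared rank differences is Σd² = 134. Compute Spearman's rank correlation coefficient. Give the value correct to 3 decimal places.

ρ = 1 − 6Σd² / [n(n²−1)] = 1 − 6×134 / (8×63)
  = 1 − 804/504 = 1 − 1.5952 ≈ -0.595

-0.595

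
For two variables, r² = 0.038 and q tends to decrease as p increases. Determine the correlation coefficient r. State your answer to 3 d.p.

|r| = √0.038 = 0.195
The association is negative, so r = −0.195.

-0.195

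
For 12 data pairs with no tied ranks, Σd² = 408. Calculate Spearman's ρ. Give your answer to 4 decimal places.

ρ = 1 − 6Σd² / [n(n²−1)] = 1 − 6×408 / (12×143)
  = 1 − 2448/1716 = 1 − 1.42657 ≈ -0.4266

-0.4266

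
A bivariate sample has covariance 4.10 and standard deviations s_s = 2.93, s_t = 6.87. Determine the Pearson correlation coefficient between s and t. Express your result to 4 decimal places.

0.2037

r = Cov(s,t) / (s_s · s_t) = 4.10 / (2.93 × 6.87)
  = 4.10 / 20.1291 ≈ 0.2037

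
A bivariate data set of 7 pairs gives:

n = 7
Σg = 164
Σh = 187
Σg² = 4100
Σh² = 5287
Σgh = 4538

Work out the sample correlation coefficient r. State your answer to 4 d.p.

r = (nΣgh − ΣgΣh) / √[(nΣg² − (Σg)²)(nΣh² − (Σh)²)]
Numerator: 7×4538 − 164×187 = 1098
Denominator: √[(28700 − 26896)(37009 − 34969)] = √[1804 × 2040] = 1918.3743
r = 1098 / 1918.3743 ≈ 0.5724

0.5724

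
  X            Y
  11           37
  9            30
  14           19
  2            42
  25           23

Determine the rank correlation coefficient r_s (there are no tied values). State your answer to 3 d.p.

Rank X: 3, 2, 4, 1, 5
Rank Y: 4, 3, 1, 5, 2
d = rank(X) − rank(Y): -1, -1, 3, -4, 3; Σd² = 36
ρ = 1 − 6Σd² / [n(n²−1)] = 1 − 6×36 / (5×24) = 1 − 216/120 ≈ -0.800

-0.800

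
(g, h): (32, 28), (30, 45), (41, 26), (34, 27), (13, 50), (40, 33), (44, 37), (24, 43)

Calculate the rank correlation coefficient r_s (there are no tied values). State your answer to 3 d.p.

Rank g: 4, 3, 7, 5, 1, 6, 8, 2
Rank h: 3, 7, 1, 2, 8, 4, 5, 6
d = rank(g) − rank(h): 1, -4, 6, 3, -7, 2, 3, -4; Σd² = 140
ρ = 1 − 6Σd² / [n(n²−1)] = 1 − 6×140 / (8×63) = 1 − 840/504 ≈ -0.667

-0.667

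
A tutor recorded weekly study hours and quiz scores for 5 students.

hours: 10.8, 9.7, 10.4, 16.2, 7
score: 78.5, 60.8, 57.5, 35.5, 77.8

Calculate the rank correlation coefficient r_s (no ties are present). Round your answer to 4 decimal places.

Rank hours: 4, 2, 3, 5, 1
Rank score: 5, 3, 2, 1, 4
d = rank(hours) − rank(score): -1, -1, 1, 4, -3; Σd² = 28
ρ = 1 − 6Σd² / [n(n²−1)] = 1 − 6×28 / (5×24) = 1 − 168/120 ≈ -0.4000

-0.4000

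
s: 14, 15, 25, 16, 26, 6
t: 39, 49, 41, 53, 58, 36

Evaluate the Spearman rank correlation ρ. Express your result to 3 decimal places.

Rank s: 2, 3, 5, 4, 6, 1
Rank t: 2, 4, 3, 5, 6, 1
d = rank(s) − rank(t): 0, -1, 2, -1, 0, 0; Σd² = 6
ρ = 1 − 6Σd² / [n(n²−1)] = 1 − 6×6 / (6×35) = 1 − 36/210 ≈ 0.829

0.829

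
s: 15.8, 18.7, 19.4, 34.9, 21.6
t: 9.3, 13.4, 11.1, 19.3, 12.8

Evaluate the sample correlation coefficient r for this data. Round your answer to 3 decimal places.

0.957

n = 5, Σs = 110.4, Σt = 65.9, Σs² = 2660.26, Σt² = 925.59, Σst = 1562.91
nΣst − ΣsΣt = 7814.55 − 7275.36 = 539.19
nΣs² − (Σs)² = 13301.3 − 12188.16 = 1113.14; nΣt² − (Σt)² = 4627.95 − 4342.81 = 285.14
r = 539.19 / √(1113.14 × 285.14) = 539.19 / 563.3833 ≈ 0.957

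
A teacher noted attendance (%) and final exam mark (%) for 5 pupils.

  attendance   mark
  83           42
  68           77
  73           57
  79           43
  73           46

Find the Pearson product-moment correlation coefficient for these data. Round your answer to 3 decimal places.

-0.845

n = 5, Σx = 376, Σy = 265, Σx² = 28412, Σy² = 14907, Σxy = 19638
nΣxy − ΣxΣy = 98190 − 99640 = -1450
nΣx² − (Σx)² = 142060 − 141376 = 684; nΣy² − (Σy)² = 74535 − 70225 = 4310
r = -1450 / √(684 × 4310) = -1450 / 1716.9857 ≈ -0.845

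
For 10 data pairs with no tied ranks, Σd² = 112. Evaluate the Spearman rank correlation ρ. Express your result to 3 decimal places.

ρ = 1 − 6Σd² / [n(n²−1)] = 1 − 6×112 / (10×99)
  = 1 − 672/990 = 1 − 0.6788 ≈ 0.321

0.321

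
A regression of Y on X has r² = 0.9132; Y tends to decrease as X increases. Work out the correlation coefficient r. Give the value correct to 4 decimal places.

|r| = √0.9132 = 0.9556
The association is negative, so r = −0.9556.

-0.9556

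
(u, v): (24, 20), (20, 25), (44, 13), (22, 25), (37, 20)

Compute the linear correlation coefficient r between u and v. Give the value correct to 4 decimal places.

n = 5, Σu = 147, Σv = 103, Σu² = 4765, Σv² = 2219, Σuv = 2842
nΣuv − ΣuΣv = 14210 − 15141 = -931
nΣu² − (Σu)² = 23825 − 21609 = 2216; nΣv² − (Σv)² = 11095 − 10609 = 486
r = -931 / √(2216 × 486) = -931 / 1037.7745 ≈ -0.8971

-0.8971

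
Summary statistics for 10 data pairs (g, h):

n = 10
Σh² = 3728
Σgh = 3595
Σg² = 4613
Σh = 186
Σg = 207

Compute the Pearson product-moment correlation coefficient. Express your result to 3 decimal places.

r = (nΣgh − ΣgΣh) / √[(nΣg² − (Σg)²)(nΣh² − (Σh)²)]
Numerator: 10×3595 − 207×186 = -2552
Denominator: √[(46130 − 42849)(37280 − 34596)] = √[3281 × 2684] = 2967.5249
r = -2552 / 2967.5249 ≈ -0.860

-0.860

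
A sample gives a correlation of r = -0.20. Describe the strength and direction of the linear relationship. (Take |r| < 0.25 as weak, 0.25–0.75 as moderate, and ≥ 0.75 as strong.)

r = -0.20 < 0 so the relationship is negative.
|r| = 0.20, which falls in the weak range.

weak negative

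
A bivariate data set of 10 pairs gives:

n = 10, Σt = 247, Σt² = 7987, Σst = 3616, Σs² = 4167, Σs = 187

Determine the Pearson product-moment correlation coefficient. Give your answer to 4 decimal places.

-0.8921

r = (nΣst − ΣsΣt) / √[(nΣs² − (Σs)²)(nΣt² − (Σt)²)]
Numerator: 10×3616 − 187×247 = -10029
Denominator: √[(41670 − 34969)(79870 − 61009)] = √[6701 × 18861] = 11242.2222
r = -10029 / 11242.2222 ≈ -0.8921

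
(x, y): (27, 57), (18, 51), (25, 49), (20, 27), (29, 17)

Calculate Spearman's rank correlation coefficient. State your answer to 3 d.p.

Rank x: 4, 1, 3, 2, 5
Rank y: 5, 4, 3, 2, 1
d = rank(x) − rank(y): -1, -3, 0, 0, 4; Σd² = 26
ρ = 1 − 6Σd² / [n(n²−1)] = 1 − 6×26 / (5×24) = 1 − 156/120 ≈ -0.300

-0.300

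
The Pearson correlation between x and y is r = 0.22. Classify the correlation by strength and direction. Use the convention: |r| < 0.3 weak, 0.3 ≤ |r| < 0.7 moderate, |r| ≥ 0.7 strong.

weak positive

r = 0.22 > 0 so the relationship is positive.
|r| = 0.22, which falls in the weak range.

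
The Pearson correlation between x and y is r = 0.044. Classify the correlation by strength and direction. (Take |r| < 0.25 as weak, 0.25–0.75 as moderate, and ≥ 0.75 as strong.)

weak positive

r = 0.044 > 0 so the relationship is positive.
|r| = 0.044, which falls in the weak range.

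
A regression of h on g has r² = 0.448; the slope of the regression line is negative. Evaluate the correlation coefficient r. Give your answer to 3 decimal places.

|r| = √0.448 = 0.669
The association is negative, so r = −0.669.

-0.669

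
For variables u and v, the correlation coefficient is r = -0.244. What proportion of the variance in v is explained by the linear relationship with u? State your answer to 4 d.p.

0.0595

r² = (-0.244)² = 0.0595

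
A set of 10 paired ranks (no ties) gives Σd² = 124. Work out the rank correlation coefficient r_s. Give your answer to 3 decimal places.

ρ = 1 − 6Σd² / [n(n²−1)] = 1 − 6×124 / (10×99)
  = 1 − 744/990 = 1 − 0.7515 ≈ 0.248

0.248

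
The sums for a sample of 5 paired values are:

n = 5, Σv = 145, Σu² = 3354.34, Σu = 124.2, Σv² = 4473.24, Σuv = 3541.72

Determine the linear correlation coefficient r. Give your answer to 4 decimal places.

-0.2236

r = (nΣuv − ΣuΣv) / √[(nΣu² − (Σu)²)(nΣv² − (Σv)²)]
Numerator: 5×3541.72 − 124.2×145 = -300.4
Denominator: √[(16771.7 − 15425.64)(22366.2 − 21025)] = √[1346.06 × 1341.2] = 1343.6278
r = -300.4 / 1343.6278 ≈ -0.2236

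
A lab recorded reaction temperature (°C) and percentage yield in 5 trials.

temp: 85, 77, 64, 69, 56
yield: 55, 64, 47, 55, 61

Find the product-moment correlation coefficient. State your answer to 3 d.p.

n = 5, Σx = 351, Σy = 282, Σx² = 25147, Σy² = 16076, Σxy = 19822
nΣxy − ΣxΣy = 99110 − 98982 = 128
nΣx² − (Σx)² = 125735 − 123201 = 2534; nΣy² − (Σy)² = 80380 − 79524 = 856
r = 128 / √(2534 × 856) = 128 / 1472.7878 ≈ 0.087

0.087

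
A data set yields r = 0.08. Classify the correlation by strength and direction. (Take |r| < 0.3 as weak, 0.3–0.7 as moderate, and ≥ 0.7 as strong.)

weak positive

r = 0.08 > 0 so the relationship is positive.
|r| = 0.08, which falls in the weak range.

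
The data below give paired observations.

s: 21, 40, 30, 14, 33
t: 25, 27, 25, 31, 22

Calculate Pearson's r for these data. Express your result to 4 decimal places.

n = 5, Σs = 138, Σt = 130, Σs² = 4226, Σt² = 3424, Σst = 3515
nΣst − ΣsΣt = 17575 − 17940 = -365
nΣs² − (Σs)² = 21130 − 19044 = 2086; nΣt² − (Σt)² = 17120 − 16900 = 220
r = -365 / √(2086 × 220) = -365 / 677.4363 ≈ -0.5388

-0.5388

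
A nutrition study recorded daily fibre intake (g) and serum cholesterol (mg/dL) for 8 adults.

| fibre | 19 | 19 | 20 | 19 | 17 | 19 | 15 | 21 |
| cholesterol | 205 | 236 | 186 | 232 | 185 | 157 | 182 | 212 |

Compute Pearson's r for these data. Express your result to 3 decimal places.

n = 8, Σx = 149, Σy = 1595, Σx² = 2799, Σy² = 323083, Σxy = 29817
nΣxy − ΣxΣy = 238536 − 237655 = 881
nΣx² − (Σx)² = 22392 − 22201 = 191; nΣy² − (Σy)² = 2584664 − 2544025 = 40639
r = 881 / √(191 × 40639) = 881 / 2786.0454 ≈ 0.316

0.316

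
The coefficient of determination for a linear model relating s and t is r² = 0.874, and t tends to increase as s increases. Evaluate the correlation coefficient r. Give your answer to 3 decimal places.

|r| = √0.874 = 0.935
The association is positive, so r = 0.935.

0.935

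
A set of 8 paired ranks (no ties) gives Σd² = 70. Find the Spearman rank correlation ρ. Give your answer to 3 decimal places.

0.167

ρ = 1 − 6Σd² / [n(n²−1)] = 1 − 6×70 / (8×63)
  = 1 − 420/504 = 1 − 0.8333 ≈ 0.167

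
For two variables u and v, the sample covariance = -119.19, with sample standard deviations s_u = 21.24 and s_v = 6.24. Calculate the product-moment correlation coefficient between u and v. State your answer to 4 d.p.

-0.8993

r = Cov(u,v) / (s_u · s_v) = -119.19 / (21.24 × 6.24)
  = -119.19 / 132.5376 ≈ -0.8993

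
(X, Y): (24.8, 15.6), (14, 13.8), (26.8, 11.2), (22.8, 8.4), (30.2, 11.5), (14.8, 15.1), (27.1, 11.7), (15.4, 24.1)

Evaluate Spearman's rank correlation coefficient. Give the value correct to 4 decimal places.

-0.4286

Rank X: 5, 1, 6, 4, 8, 2, 7, 3
Rank Y: 7, 5, 2, 1, 3, 6, 4, 8
d = rank(X) − rank(Y): -2, -4, 4, 3, 5, -4, 3, -5; Σd² = 120
ρ = 1 − 6Σd² / [n(n²−1)] = 1 − 6×120 / (8×63) = 1 − 720/504 ≈ -0.4286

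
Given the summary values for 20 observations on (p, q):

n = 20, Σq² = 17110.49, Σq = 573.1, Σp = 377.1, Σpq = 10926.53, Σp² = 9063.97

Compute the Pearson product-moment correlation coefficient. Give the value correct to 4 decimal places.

r = (nΣpq − ΣpΣq) / √[(nΣp² − (Σp)²)(nΣq² − (Σq)²)]
Numerator: 20×10926.53 − 377.1×573.1 = 2414.59
Denominator: √[(181279.4 − 142204.41)(342209.8 − 328443.61)] = √[39074.99 × 13766.19] = 23192.9674
r = 2414.59 / 23192.9674 ≈ 0.1041

0.1041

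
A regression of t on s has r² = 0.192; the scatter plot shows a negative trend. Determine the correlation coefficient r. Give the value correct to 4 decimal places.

|r| = √0.192 = 0.4382
The association is negative, so r = −0.4382.

-0.4382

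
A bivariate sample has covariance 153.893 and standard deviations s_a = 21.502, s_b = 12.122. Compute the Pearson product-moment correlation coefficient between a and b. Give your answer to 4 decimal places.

0.5904

r = Cov(a,b) / (s_a · s_b) = 153.893 / (21.502 × 12.122)
  = 153.893 / 260.6472 ≈ 0.5904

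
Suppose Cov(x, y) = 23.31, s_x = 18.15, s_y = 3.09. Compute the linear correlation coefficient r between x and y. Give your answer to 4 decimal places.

r = Cov(x,y) / (s_x · s_y) = 23.31 / (18.15 × 3.09)
  = 23.31 / 56.0835 ≈ 0.4156

0.4156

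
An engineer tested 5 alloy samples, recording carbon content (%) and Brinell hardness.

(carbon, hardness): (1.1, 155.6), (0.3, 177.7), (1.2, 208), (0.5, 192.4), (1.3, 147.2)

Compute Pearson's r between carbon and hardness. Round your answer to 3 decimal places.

-0.299

n = 5, Σx = 4.4, Σy = 880.9, Σx² = 4.68, Σy² = 157738.25, Σxy = 761.63
nΣxy − ΣxΣy = 3808.15 − 3875.96 = -67.81
nΣx² − (Σx)² = 23.4 − 19.36 = 4.04; nΣy² − (Σy)² = 788691.25 − 775984.81 = 12706.44
r = -67.81 / √(4.04 × 12706.44) = -67.81 / 226.5701 ≈ -0.299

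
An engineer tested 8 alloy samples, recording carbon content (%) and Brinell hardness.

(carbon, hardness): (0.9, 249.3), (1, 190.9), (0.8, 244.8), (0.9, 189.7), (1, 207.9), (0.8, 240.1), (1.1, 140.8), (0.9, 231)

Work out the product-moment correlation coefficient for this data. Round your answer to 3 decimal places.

n = 8, Σx = 7.4, Σy = 1694.5, Σx² = 6.92, Σy² = 368562.49, Σxy = 1544.6
nΣxy − ΣxΣy = 12356.8 − 12539.3 = -182.5
nΣx² − (Σx)² = 55.36 − 54.76 = 0.6; nΣy² − (Σy)² = 2948499.92 − 2871330.25 = 77169.67
r = -182.5 / √(0.6 × 77169.67) = -182.5 / 215.1785 ≈ -0.848

-0.848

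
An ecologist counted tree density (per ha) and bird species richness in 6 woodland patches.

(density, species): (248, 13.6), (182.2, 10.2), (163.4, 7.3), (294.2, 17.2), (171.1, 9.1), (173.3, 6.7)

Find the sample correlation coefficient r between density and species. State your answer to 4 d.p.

n = 6, Σx = 1232.2, Σy = 64.1, Σx² = 267262.14, Σy² = 765.83, Σxy = 14202.42
nΣxy − ΣxΣy = 85214.52 − 78984.02 = 6230.5
nΣx² − (Σx)² = 1603572.84 − 1518316.84 = 85256; nΣy² − (Σy)² = 4594.98 − 4108.81 = 486.17
r = 6230.5 / √(85256 × 486.17) = 6230.5 / 6438.0828 ≈ 0.9678

0.9678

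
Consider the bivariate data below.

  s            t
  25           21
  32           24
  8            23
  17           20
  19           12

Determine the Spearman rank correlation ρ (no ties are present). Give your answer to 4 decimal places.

0.3000

Rank s: 4, 5, 1, 2, 3
Rank t: 3, 5, 4, 2, 1
d = rank(s) − rank(t): 1, 0, -3, 0, 2; Σd² = 14
ρ = 1 − 6Σd² / [n(n²−1)] = 1 − 6×14 / (5×24) = 1 − 84/120 ≈ 0.3000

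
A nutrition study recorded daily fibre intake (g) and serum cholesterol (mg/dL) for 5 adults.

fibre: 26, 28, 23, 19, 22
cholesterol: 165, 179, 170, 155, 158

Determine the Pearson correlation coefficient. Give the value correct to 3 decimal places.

0.859

n = 5, Σx = 118, Σy = 827, Σx² = 2834, Σy² = 137155, Σxy = 19633
nΣxy − ΣxΣy = 98165 − 97586 = 579
nΣx² − (Σx)² = 14170 − 13924 = 246; nΣy² − (Σy)² = 685775 − 683929 = 1846
r = 579 / √(246 × 1846) = 579 / 673.8813 ≈ 0.859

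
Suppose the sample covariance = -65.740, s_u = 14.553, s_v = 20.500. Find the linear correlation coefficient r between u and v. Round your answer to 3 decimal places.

r = Cov(u,v) / (s_u · s_v) = -65.740 / (14.553 × 20.500)
  = -65.740 / 298.3365 ≈ -0.220

-0.220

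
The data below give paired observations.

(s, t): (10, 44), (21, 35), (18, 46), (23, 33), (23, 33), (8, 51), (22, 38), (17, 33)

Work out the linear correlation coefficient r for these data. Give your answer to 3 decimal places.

n = 8, Σs = 142, Σt = 313, Σs² = 2760, Σt² = 12589, Σst = 5326
nΣst − ΣsΣt = 42608 − 44446 = -1838
nΣs² − (Σs)² = 22080 − 20164 = 1916; nΣt² − (Σt)² = 100712 − 97969 = 2743
r = -1838 / √(1916 × 2743) = -1838 / 2292.5069 ≈ -0.802

-0.802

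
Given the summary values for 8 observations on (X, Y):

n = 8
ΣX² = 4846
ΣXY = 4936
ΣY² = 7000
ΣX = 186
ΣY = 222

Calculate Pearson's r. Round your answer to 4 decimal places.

-0.3408

r = (nΣXY − ΣXΣY) / √[(nΣX² − (ΣX)²)(nΣY² − (ΣY)²)]
Numerator: 8×4936 − 186×222 = -1804
Denominator: √[(38768 − 34596)(56000 − 49284)] = √[4172 × 6716] = 5293.3120
r = -1804 / 5293.3120 ≈ -0.3408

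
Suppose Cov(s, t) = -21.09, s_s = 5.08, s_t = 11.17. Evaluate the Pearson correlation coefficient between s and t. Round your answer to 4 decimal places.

r = Cov(s,t) / (s_s · s_t) = -21.09 / (5.08 × 11.17)
  = -21.09 / 56.7436 ≈ -0.3717

-0.3717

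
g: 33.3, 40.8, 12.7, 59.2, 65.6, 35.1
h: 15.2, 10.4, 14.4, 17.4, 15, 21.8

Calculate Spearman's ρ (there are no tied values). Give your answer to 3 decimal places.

0.086

Rank g: 2, 4, 1, 5, 6, 3
Rank h: 4, 1, 2, 5, 3, 6
d = rank(g) − rank(h): -2, 3, -1, 0, 3, -3; Σd² = 32
ρ = 1 − 6Σd² / [n(n²−1)] = 1 − 6×32 / (6×35) = 1 − 192/210 ≈ 0.086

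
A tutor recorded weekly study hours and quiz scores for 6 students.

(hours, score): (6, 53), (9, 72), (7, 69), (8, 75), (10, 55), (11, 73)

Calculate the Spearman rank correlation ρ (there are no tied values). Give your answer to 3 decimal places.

0.429

Rank hours: 1, 4, 2, 3, 5, 6
Rank score: 1, 4, 3, 6, 2, 5
d = rank(hours) − rank(score): 0, 0, -1, -3, 3, 1; Σd² = 20
ρ = 1 − 6Σd² / [n(n²−1)] = 1 − 6×20 / (6×35) = 1 − 120/210 ≈ 0.429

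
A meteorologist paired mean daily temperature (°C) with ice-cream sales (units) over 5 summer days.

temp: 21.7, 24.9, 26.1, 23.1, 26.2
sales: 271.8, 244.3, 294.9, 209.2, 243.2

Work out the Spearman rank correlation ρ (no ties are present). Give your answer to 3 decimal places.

Rank temp: 1, 3, 4, 2, 5
Rank sales: 4, 3, 5, 1, 2
d = rank(temp) − rank(sales): -3, 0, -1, 1, 3; Σd² = 20
ρ = 1 − 6Σd² / [n(n²−1)] = 1 − 6×20 / (5×24) = 1 − 120/120 ≈ 0.000

0.000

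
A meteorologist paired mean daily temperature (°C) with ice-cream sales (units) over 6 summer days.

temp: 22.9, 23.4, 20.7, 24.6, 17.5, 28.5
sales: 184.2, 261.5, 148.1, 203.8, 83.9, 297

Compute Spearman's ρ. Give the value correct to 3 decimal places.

Rank temp: 3, 4, 2, 5, 1, 6
Rank sales: 3, 5, 2, 4, 1, 6
d = rank(temp) − rank(sales): 0, -1, 0, 1, 0, 0; Σd² = 2
ρ = 1 − 6Σd² / [n(n²−1)] = 1 − 6×2 / (6×35) = 1 − 12/210 ≈ 0.943

0.943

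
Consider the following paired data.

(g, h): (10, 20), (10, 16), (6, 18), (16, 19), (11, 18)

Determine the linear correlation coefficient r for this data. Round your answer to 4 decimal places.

0.2544

n = 5, Σg = 53, Σh = 91, Σg² = 613, Σh² = 1665, Σgh = 970
nΣgh − ΣgΣh = 4850 − 4823 = 27
nΣg² − (Σg)² = 3065 − 2809 = 256; nΣh² − (Σh)² = 8325 − 8281 = 44
r = 27 / √(256 × 44) = 27 / 106.1320 ≈ 0.2544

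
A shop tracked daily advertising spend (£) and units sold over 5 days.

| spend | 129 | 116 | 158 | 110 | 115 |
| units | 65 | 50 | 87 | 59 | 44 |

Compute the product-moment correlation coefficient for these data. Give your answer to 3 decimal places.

0.908

n = 5, Σx = 628, Σy = 305, Σx² = 80386, Σy² = 19711, Σxy = 39481
nΣxy − ΣxΣy = 197405 − 191540 = 5865
nΣx² − (Σx)² = 401930 − 394384 = 7546; nΣy² − (Σy)² = 98555 − 93025 = 5530
r = 5865 / √(7546 × 5530) = 5865 / 6459.8282 ≈ 0.908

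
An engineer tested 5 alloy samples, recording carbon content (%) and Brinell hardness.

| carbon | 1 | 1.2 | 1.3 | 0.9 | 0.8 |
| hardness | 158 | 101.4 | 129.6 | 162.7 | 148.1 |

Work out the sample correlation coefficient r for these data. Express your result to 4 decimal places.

-0.7095

n = 5, Σx = 5.2, Σy = 699.8, Σx² = 5.58, Σy² = 100447.02, Σxy = 713.07
nΣxy − ΣxΣy = 3565.35 − 3638.96 = -73.61
nΣx² − (Σx)² = 27.9 − 27.04 = 0.86; nΣy² − (Σy)² = 502235.1 − 489720.04 = 12515.06
r = -73.61 / √(0.86 × 12515.06) = -73.61 / 103.7446 ≈ -0.7095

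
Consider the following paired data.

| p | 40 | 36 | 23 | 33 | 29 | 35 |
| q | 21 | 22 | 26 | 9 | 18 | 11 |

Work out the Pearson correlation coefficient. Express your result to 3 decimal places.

-0.311

n = 6, Σp = 196, Σq = 107, Σp² = 6580, Σq² = 2127, Σpq = 3434
nΣpq − ΣpΣq = 20604 − 20972 = -368
nΣp² − (Σp)² = 39480 − 38416 = 1064; nΣq² − (Σq)² = 12762 − 11449 = 1313
r = -368 / √(1064 × 1313) = -368 / 1181.9611 ≈ -0.311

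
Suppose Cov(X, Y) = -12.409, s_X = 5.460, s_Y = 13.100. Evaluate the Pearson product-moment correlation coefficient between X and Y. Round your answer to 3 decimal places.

-0.173

r = Cov(X,Y) / (s_X · s_Y) = -12.409 / (5.460 × 13.100)
  = -12.409 / 71.5260 ≈ -0.173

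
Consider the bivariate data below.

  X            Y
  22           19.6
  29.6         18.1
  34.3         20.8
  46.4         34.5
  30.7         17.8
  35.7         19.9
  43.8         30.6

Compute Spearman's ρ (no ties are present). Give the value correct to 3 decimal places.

Rank X: 1, 2, 4, 7, 3, 5, 6
Rank Y: 3, 2, 5, 7, 1, 4, 6
d = rank(X) − rank(Y): -2, 0, -1, 0, 2, 1, 0; Σd² = 10
ρ = 1 − 6Σd² / [n(n²−1)] = 1 − 6×10 / (7×48) = 1 − 60/336 ≈ 0.821

0.821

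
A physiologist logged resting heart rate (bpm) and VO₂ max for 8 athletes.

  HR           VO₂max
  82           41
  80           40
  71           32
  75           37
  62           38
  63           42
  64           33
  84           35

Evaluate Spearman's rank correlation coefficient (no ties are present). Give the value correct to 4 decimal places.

-0.0476

Rank HR: 7, 6, 4, 5, 1, 2, 3, 8
Rank VO₂max: 7, 6, 1, 4, 5, 8, 2, 3
d = rank(HR) − rank(VO₂max): 0, 0, 3, 1, -4, -6, 1, 5; Σd² = 88
ρ = 1 − 6Σd² / [n(n²−1)] = 1 − 6×88 / (8×63) = 1 − 528/504 ≈ -0.0476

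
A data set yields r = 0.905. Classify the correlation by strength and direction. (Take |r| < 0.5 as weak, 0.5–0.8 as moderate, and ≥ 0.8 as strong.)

r = 0.905 > 0 so the relationship is positive.
|r| = 0.905, which falls in the strong range.

strong positive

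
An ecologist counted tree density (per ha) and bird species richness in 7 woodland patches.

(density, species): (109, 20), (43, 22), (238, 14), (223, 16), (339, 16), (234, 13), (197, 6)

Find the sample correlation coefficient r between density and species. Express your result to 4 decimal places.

-0.4905

n = 7, Σx = 1383, Σy = 107, Σx² = 328589, Σy² = 1797, Σxy = 19674
nΣxy − ΣxΣy = 137718 − 147981 = -10263
nΣx² − (Σx)² = 2300123 − 1912689 = 387434; nΣy² − (Σy)² = 12579 − 11449 = 1130
r = -10263 / √(387434 × 1130) = -10263 / 20923.6808 ≈ -0.4905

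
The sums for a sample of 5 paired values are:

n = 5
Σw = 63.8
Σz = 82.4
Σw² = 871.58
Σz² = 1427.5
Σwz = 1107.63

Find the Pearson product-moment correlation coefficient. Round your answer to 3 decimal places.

0.889

r = (nΣwz − ΣwΣz) / √[(nΣw² − (Σw)²)(nΣz² − (Σz)²)]
Numerator: 5×1107.63 − 63.8×82.4 = 281.03
Denominator: √[(4357.9 − 4070.44)(7137.5 − 6789.76)] = √[287.46 × 347.74] = 316.1666
r = 281.03 / 316.1666 ≈ 0.889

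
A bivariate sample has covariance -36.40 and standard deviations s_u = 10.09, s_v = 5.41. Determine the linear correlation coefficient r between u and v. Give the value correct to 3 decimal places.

-0.667

r = Cov(u,v) / (s_u · s_v) = -36.40 / (10.09 × 5.41)
  = -36.40 / 54.5869 ≈ -0.667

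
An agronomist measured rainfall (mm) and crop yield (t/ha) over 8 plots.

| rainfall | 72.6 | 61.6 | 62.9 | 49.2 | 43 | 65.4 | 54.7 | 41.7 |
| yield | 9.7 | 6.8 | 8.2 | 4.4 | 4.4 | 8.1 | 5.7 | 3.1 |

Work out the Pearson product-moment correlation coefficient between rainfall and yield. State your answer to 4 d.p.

0.9774

n = 8, Σx = 451.1, Σy = 50.4, Σx² = 26299.51, Σy² = 354, Σxy = 3015.36
nΣxy − ΣxΣy = 24122.88 − 22735.44 = 1387.44
nΣx² − (Σx)² = 210396.08 − 203491.21 = 6904.87; nΣy² − (Σy)² = 2832 − 2540.16 = 291.84
r = 1387.44 / √(6904.87 × 291.84) = 1387.44 / 1419.5483 ≈ 0.9774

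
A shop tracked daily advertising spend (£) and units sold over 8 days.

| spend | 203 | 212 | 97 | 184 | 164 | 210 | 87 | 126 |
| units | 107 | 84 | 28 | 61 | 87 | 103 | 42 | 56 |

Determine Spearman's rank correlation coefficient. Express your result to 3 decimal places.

0.762

Rank spend: 6, 8, 2, 5, 4, 7, 1, 3
Rank units: 8, 5, 1, 4, 6, 7, 2, 3
d = rank(spend) − rank(units): -2, 3, 1, 1, -2, 0, -1, 0; Σd² = 20
ρ = 1 − 6Σd² / [n(n²−1)] = 1 − 6×20 / (8×63) = 1 − 120/504 ≈ 0.762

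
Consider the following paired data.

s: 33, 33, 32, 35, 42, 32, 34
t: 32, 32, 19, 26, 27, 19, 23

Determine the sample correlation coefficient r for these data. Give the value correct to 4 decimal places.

0.2247

n = 7, Σs = 241, Σt = 178, Σs² = 8371, Σt² = 4704, Σst = 6154
nΣst − ΣsΣt = 43078 − 42898 = 180
nΣs² − (Σs)² = 58597 − 58081 = 516; nΣt² − (Σt)² = 32928 − 31684 = 1244
r = 180 / √(516 × 1244) = 180 / 801.1891 ≈ 0.2247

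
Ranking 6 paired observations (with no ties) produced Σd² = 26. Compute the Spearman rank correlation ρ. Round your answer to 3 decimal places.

ρ = 1 − 6Σd² / [n(n²−1)] = 1 − 6×26 / (6×35)
  = 1 − 156/210 = 1 − 0.7429 ≈ 0.257

0.257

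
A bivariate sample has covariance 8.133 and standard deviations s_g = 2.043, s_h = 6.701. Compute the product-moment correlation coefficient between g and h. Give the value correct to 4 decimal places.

0.5941

r = Cov(g,h) / (s_g · s_h) = 8.133 / (2.043 × 6.701)
  = 8.133 / 13.6901 ≈ 0.5941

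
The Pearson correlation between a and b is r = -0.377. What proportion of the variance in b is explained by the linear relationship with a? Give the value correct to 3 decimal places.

r² = (-0.377)² = 0.142

0.142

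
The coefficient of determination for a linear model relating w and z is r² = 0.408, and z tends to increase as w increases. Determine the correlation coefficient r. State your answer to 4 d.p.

|r| = √0.408 = 0.6387
The association is positive, so r = 0.6387.

0.6387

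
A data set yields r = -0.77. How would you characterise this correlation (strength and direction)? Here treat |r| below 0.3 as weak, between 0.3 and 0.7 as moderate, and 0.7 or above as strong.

r = -0.77 < 0 so the relationship is negative.
|r| = 0.77, which falls in the strong range.

strong negative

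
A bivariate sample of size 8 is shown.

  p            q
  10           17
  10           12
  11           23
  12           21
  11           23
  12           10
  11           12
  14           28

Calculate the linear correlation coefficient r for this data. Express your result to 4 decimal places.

0.5275

n = 8, Σp = 91, Σq = 146, Σp² = 1047, Σq² = 2960, Σpq = 1692
nΣpq − ΣpΣq = 13536 − 13286 = 250
nΣp² − (Σp)² = 8376 − 8281 = 95; nΣq² − (Σq)² = 23680 − 21316 = 2364
r = 250 / √(95 × 2364) = 250 / 473.8987 ≈ 0.5275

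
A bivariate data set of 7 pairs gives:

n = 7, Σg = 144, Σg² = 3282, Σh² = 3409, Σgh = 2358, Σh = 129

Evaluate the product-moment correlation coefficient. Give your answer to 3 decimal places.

-0.515

r = (nΣgh − ΣgΣh) / √[(nΣg² − (Σg)²)(nΣh² − (Σh)²)]
Numerator: 7×2358 − 144×129 = -2070
Denominator: √[(22974 − 20736)(23863 − 16641)] = √[2238 × 7222] = 4020.3030
r = -2070 / 4020.3030 ≈ -0.515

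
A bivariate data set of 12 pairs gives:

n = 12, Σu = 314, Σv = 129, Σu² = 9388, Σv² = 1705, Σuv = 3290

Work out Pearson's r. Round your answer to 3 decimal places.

-0.140

r = (nΣuv − ΣuΣv) / √[(nΣu² − (Σu)²)(nΣv² − (Σv)²)]
Numerator: 12×3290 − 314×129 = -1026
Denominator: √[(112656 − 98596)(20460 − 16641)] = √[14060 × 3819] = 7327.6968
r = -1026 / 7327.6968 ≈ -0.140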